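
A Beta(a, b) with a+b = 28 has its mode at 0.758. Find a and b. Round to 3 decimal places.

a = 20.708, b = 7.292

Since the density peak of Beta(a,b) is at (a−1)/(a+b−2),
a = 1 + 0.758(28−2) = 20.708 and b = 28 − 20.708 = 7.292.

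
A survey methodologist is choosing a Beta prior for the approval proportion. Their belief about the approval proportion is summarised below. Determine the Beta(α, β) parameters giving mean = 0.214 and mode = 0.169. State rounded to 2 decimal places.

α = 3.15, β = 11.56

With s = α+β: μ = α/s and mode = (α−1)/(s−2). Eliminating α = μs,
μs − 1 = m(s−2) ⇒ s(μ−m) = 1−2m ⇒ s = 0.662/0.045 = 14.7111.
So α = μs = 3.15, β = (1−μ)s = 11.56.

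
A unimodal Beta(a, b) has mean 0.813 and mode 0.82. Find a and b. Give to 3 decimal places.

a = 74.331, b = 17.097

With s = a+b: μ = a/s and mode = (a−1)/(s−2). Eliminating a = μs,
μs − 1 = m(s−2) ⇒ s(μ−m) = 1−2m ⇒ s = -0.64/-0.007 = 91.4286.
So a = μs = 74.331, b = (1−μ)s = 17.097.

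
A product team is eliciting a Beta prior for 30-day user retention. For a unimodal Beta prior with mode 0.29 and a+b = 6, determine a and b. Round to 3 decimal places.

a = 2.160, b = 3.840

For a,b>1 the mode is (a−1)/(a+b−2), so a = mode·(κ−2)+1 = 0.29×4+1 = 2.160.
And b = (1−mode)·(κ−2)+1 = 0.71×4+1 = 3.840.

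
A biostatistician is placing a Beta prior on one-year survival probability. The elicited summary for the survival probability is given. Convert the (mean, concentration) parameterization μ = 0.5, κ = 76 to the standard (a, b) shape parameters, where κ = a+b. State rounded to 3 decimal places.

a = μκ = 0.5×76 = 38.000 and b = (1−μ)κ = 0.5×76 = 38.000.

a = 38.000, b = 38.000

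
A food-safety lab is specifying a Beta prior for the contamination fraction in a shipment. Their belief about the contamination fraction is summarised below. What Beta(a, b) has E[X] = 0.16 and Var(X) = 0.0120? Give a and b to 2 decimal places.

By moment matching, a+b = μ(1−μ)/σ² − 1 = (0.16·0.84)/0.0120 − 1 = 11.2000 − 1 = 10.2000.
Since a/(a+b) = μ, a = 0.16·10.2000 = 1.63 and b = 0.84·10.2000 = 8.57.

a = 1.63, b = 8.57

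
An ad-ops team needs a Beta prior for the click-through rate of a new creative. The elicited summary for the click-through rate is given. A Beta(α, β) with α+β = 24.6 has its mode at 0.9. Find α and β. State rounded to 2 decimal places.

For α,β>1 the mode is (α−1)/(α+β−2), so α = mode·(κ−2)+1 = 0.9×22.6+1 = 21.34.
And β = (1−mode)·(κ−2)+1 = 0.1×22.6+1 = 3.26.

α = 21.34, β = 3.26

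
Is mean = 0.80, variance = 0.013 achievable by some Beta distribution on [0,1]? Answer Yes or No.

Yes

For any Beta, Var(X) < E[X]·(1−E[X]).
Here μ(1−μ) = 0.80×0.20 = 0.1600, and 0.013 < 0.1600.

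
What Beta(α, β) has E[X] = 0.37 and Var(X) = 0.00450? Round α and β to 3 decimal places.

α = 18.796, β = 32.004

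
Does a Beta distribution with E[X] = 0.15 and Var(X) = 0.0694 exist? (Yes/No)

Yes

The Beta variance bound is σ² < μ(1−μ).
Here μ(1−μ) = 0.15×0.85 = 0.1275, and 0.0694 < 0.1275.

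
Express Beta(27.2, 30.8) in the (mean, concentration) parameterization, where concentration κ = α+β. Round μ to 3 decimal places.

κ = α+β = 27.2+30.8 = 58.0; μ = α/κ = 27.2/58.0 = 0.469.

μ = 0.469, κ = 58.0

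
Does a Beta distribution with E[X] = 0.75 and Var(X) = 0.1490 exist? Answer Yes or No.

Yes

For any Beta, Var(X) < E[X]·(1−E[X]).
Here μ(1−μ) = 0.75×0.25 = 0.1875, and 0.1490 < 0.1875.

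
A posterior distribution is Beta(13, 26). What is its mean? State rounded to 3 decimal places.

0.333

E[X] = α/(α+β) = 13/39 = 0.333.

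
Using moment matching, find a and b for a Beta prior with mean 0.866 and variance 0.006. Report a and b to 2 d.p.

a = 15.88, b = 2.46

Let s = a+b. The Beta variance is μ(1−μ)/(s+1).
So s+1 = μ(1−μ)/σ² = (0.866×0.134)/0.006 = 0.116044/0.006 = 19.3407, giving s = 18.3407.
Then a = μs = 0.866×18.3407 = 15.88 and b = (1−μ)s = 0.134×18.3407 = 2.46.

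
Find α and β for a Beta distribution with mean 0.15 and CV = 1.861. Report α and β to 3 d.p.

σ = CV·μ = 1.861×0.15 = 0.27915, so σ² = 0.077925.
s+1 = μ(1−μ)/σ² = 0.1275/0.077925 = 1.6362, so s = α+β = 0.6362.
α = μs = 0.095, β = (1−μ)s = 0.541.

α = 0.095, β = 0.541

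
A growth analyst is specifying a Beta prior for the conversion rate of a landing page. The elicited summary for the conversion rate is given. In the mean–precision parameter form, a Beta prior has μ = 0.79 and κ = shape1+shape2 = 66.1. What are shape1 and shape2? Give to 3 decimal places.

shape1 = 52.219, shape2 = 13.881

shape1 = μκ = 0.79×66.1 = 52.219 and shape2 = (1−μ)κ = 0.21×66.1 = 13.881.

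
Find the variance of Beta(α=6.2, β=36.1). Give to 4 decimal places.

0.0029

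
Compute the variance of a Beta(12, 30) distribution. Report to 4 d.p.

0.0047

α+β = 42 and αβ = 360, so Var = αβ/[(α+β)²(α+β+1)] = 360/75852 = 0.0047.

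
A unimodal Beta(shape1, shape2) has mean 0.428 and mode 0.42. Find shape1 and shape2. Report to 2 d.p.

With s = shape1+shape2: μ = shape1/s and mode = (shape1−1)/(s−2). Eliminating shape1 = μs,
μs − 1 = m(s−2) ⇒ s(μ−m) = 1−2m ⇒ s = 0.16/0.008 = 20.0000.
So shape1 = μs = 8.56, shape2 = (1−μ)s = 11.44.

shape1 = 8.56, shape2 = 11.44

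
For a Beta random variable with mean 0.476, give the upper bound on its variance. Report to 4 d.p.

Var = μ(1−μ)/(α+β+1), which approaches μ(1−μ) as α+β → 0.
So the supremum is μ(1−μ) = 0.476×0.524 = 0.2494.

0.2494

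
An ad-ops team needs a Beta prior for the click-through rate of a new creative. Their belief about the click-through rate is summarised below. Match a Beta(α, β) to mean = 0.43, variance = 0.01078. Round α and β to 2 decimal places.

α = 9.35, β = 12.39

Write ν = α+β; then α = μν and Var = μ(1−μ)/(ν+1).
ν = μ(1−μ)/Var − 1 = 0.2451/0.01078 − 1 = 21.7365.
α = 0.43·21.7365 = 9.35, β = 0.57·21.7365 = 12.39.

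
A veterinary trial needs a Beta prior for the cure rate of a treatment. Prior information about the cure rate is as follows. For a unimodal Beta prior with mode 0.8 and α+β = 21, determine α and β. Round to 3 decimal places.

α = 16.200, β = 4.800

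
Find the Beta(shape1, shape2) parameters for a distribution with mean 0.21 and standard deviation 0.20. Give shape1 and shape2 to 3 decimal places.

shape1 = 0.661, shape2 = 2.487

σ² = 0.20² = 0.0400.
With s = shape1+shape2, Var = μ(1−μ)/(s+1), so s+1 = (0.21×0.79)/0.0400 = 4.1475 and s = 3.1475.
shape1 = μs = 0.661, shape2 = (1−μ)s = 2.487.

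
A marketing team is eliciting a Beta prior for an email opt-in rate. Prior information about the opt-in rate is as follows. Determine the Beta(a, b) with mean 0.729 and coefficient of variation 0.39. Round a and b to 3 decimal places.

a = 1.053, b = 0.391

σ = CV·μ = 0.39×0.729 = 0.28431, so σ² = 0.080832.
s+1 = μ(1−μ)/σ² = 0.197559/0.080832 = 2.4441, so s = a+b = 1.4441.
a = μs = 1.053, b = (1−μ)s = 0.391.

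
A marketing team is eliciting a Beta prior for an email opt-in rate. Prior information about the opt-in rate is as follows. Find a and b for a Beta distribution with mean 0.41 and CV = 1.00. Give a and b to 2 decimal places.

σ = CV·μ = 1.00×0.41 = 0.41000, so σ² = 0.168100.
s+1 = μ(1−μ)/σ² = 0.2419/0.168100 = 1.4390, so s = a+b = 0.4390.
a = μs = 0.18, b = (1−μ)s = 0.26.

a = 0.18, b = 0.26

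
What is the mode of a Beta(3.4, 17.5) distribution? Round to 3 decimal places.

0.127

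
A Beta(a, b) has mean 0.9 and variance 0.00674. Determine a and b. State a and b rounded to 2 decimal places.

a = 11.12, b = 1.24

Write ν = a+b; then a = μν and Var = μ(1−μ)/(ν+1).
ν = μ(1−μ)/Var − 1 = 0.09/0.00674 − 1 = 12.3531.
a = 0.9·12.3531 = 11.12, b = 0.1·12.3531 = 1.24.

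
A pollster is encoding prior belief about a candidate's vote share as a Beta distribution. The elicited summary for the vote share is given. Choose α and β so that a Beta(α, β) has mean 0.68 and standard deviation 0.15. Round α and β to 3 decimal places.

α = 5.896, β = 2.775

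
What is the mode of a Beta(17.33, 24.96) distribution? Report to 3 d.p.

0.405

With α,β > 1, mode = (α−1)/(α+β−2) = 16.33/40.29 = 0.405.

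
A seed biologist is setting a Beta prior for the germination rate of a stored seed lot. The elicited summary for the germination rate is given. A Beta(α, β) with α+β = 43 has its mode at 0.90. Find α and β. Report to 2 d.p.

α = 37.90, β = 5.10

Mode = (α−1)/(κ−2) with κ = α+β, so α−1 = 0.90·41 = 36.90.
α = 37.90; β = κ − α = 5.10.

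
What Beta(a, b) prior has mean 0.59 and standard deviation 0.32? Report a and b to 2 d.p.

a = 0.80, b = 0.56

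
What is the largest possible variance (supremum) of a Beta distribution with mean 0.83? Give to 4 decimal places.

For fixed mean μ the Beta variance is μ(1−μ)/(α+β+1), increasing as α+β decreases.
Its least upper bound (not attained) is μ(1−μ) = 0.83·0.17 = 0.1411.

0.1411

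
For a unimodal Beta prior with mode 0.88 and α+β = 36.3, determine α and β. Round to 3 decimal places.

α = 31.184, β = 5.116

Since the density peak of Beta(α,β) is at (α−1)/(α+β−2),
α = 1 + 0.88(36.3−2) = 31.184 and β = 36.3 − 31.184 = 5.116.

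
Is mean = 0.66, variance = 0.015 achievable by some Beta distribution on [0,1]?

The Beta variance bound is σ² < μ(1−μ).
Here μ(1−μ) = 0.66×0.34 = 0.2244, and 0.015 < 0.2244.

Yes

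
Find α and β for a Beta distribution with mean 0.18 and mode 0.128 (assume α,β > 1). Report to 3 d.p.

α = 2.575, β = 11.732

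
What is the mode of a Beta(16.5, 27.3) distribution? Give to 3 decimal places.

The density x^(α−1)(1−x)^(β−1) is maximised at (α−1)/(α+β−2) = 15.5/41.8 = 0.371.

0.371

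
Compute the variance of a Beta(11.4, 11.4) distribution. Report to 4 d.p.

μ = 11.4/22.8 = 0.500000; Var = μ(1−μ)/(α+β+1) = 0.2500000/23.8 = 0.0105.

0.0105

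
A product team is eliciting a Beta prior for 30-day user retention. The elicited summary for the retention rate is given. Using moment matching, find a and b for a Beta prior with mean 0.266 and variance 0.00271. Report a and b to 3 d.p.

Write ν = a+b; then a = μν and Var = μ(1−μ)/(ν+1).
ν = μ(1−μ)/Var − 1 = 0.195244/0.00271 − 1 = 71.0458.
a = 0.266·71.0458 = 18.898, b = 0.734·71.0458 = 52.148.

a = 18.898, b = 52.148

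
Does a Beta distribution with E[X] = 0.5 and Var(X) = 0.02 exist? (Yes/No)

The Beta variance bound is σ² < μ(1−μ).
Here μ(1−μ) = 0.5×0.5 = 0.25, and 0.02 < 0.25.

Yes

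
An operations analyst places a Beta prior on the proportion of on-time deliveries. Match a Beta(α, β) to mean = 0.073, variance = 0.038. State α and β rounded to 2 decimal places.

Write ν = α+β; then α = μν and Var = μ(1−μ)/(ν+1).
ν = μ(1−μ)/Var − 1 = 0.067671/0.038 − 1 = 0.7808.
α = 0.073·0.7808 = 0.06, β = 0.927·0.7808 = 0.72.

α = 0.06, β = 0.72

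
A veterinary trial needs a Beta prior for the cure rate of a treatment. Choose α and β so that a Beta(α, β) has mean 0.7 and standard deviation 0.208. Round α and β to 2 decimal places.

Variance = 0.208² = 0.043264. The moment-matching identity α+β = μ(1−μ)/Var − 1 gives
α+β = 0.21/0.043264 − 1 = 3.8539, so α = μ·3.8539 = 2.70 and β = (1−μ)·3.8539 = 1.16.

α = 2.70, β = 1.16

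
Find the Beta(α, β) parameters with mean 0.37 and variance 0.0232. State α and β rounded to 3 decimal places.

α = 3.348, β = 5.700

By moment matching, α+β = μ(1−μ)/σ² − 1 = (0.37·0.63)/0.0232 − 1 = 10.0474 − 1 = 9.0474.
Since α/(α+β) = μ, α = 0.37·9.0474 = 3.348 and β = 0.63·9.0474 = 5.700.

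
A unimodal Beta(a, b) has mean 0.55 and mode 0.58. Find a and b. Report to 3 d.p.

a = 2.933, b = 2.400

With s = a+b: μ = a/s and mode = (a−1)/(s−2). Eliminating a = μs,
μs − 1 = m(s−2) ⇒ s(μ−m) = 1−2m ⇒ s = -0.16/-0.03 = 5.3333.
So a = μs = 2.933, b = (1−μ)s = 2.400.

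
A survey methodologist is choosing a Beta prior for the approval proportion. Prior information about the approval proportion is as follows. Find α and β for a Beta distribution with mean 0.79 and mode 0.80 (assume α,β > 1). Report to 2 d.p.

α = 47.40, β = 12.60

With s = α+β: μ = α/s and mode = (α−1)/(s−2). Eliminating α = μs,
μs − 1 = m(s−2) ⇒ s(μ−m) = 1−2m ⇒ s = -0.60/-0.01 = 60.0000.
So α = μs = 47.40, β = (1−μ)s = 12.60.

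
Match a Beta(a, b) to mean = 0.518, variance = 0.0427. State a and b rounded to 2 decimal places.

a = 2.51, b = 2.34

Let s = a+b. The Beta variance is μ(1−μ)/(s+1).
So s+1 = μ(1−μ)/σ² = (0.518×0.482)/0.0427 = 0.249676/0.0427 = 5.8472, giving s = 4.8472.
Then a = μs = 0.518×4.8472 = 2.51 and b = (1−μ)s = 0.482×4.8472 = 2.34.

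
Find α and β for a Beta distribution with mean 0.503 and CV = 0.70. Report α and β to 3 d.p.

σ = CV·μ = 0.70×0.503 = 0.35210, so σ² = 0.123974.
s+1 = μ(1−μ)/σ² = 0.249991/0.123974 = 2.0165, so s = α+β = 1.0165.
α = μs = 0.511, β = (1−μ)s = 0.505.

α = 0.511, β = 0.505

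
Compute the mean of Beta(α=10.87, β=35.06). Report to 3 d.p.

E[X] = α/(α+β) = 10.87/45.93 = 0.237.

0.237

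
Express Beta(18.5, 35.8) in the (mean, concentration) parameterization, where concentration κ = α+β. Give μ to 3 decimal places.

κ = α+β = 18.5+35.8 = 54.3; μ = α/κ = 18.5/54.3 = 0.341.

μ = 0.341, κ = 54.3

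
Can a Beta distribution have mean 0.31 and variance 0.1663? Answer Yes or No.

Yes

A Beta with mean μ has variance μ(1−μ)/(α+β+1) < μ(1−μ).
Here μ(1−μ) = 0.31×0.69 = 0.2139, and 0.1663 < 0.2139.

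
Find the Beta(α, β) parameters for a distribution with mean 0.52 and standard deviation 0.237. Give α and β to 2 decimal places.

α = 1.79, β = 1.65

σ² = 0.237² = 0.056169.
With s = α+β, Var = μ(1−μ)/(s+1), so s+1 = (0.52×0.48)/0.056169 = 4.4437 and s = 3.4437.
α = μs = 1.79, β = (1−μ)s = 1.65.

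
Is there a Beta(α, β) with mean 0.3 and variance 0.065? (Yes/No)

The Beta variance bound is σ² < μ(1−μ).
Here μ(1−μ) = 0.3×0.7 = 0.21, and 0.065 < 0.21.

Yes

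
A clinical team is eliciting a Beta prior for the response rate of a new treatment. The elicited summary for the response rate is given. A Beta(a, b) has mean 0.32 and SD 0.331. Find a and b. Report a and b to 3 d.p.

σ² = 0.331² = 0.109561.
With s = a+b, Var = μ(1−μ)/(s+1), so s+1 = (0.32×0.68)/0.109561 = 1.9861 and s = 0.9861.
a = μs = 0.316, b = (1−μ)s = 0.671.

a = 0.316, b = 0.671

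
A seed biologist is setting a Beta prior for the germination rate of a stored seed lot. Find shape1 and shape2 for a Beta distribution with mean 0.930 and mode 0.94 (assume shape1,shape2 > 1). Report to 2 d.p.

shape1 = 81.84, shape2 = 6.16

With s = shape1+shape2: μ = shape1/s and mode = (shape1−1)/(s−2). Eliminating shape1 = μs,
μs − 1 = m(s−2) ⇒ s(μ−m) = 1−2m ⇒ s = -0.88/-0.010 = 88.0000.
So shape1 = μs = 81.84, shape2 = (1−μ)s = 6.16.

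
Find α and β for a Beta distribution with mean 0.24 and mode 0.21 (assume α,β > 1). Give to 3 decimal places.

With s = α+β: μ = α/s and mode = (α−1)/(s−2). Eliminating α = μs,
μs − 1 = m(s−2) ⇒ s(μ−m) = 1−2m ⇒ s = 0.58/0.03 = 19.3333.
So α = μs = 4.640, β = (1−μ)s = 14.693.

α = 4.640, β = 14.693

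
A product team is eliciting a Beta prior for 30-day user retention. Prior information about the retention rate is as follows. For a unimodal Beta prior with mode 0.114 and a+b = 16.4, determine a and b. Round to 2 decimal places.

a = 2.64, b = 13.76

For a,b>1 the mode is (a−1)/(a+b−2), so a = mode·(κ−2)+1 = 0.114×14.4+1 = 2.64.
And b = (1−mode)·(κ−2)+1 = 0.886×14.4+1 = 13.76.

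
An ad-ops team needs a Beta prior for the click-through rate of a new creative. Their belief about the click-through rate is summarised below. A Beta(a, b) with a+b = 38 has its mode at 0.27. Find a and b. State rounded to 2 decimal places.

a = 10.72, b = 27.28

For a,b>1 the mode is (a−1)/(a+b−2), so a = mode·(κ−2)+1 = 0.27×36+1 = 10.72.
And b = (1−mode)·(κ−2)+1 = 0.73×36+1 = 27.28.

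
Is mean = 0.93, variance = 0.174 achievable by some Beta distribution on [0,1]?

No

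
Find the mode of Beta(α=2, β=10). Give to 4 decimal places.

With α,β > 1, mode = (α−1)/(α+β−2) = 1/10 = 0.1000.

0.1000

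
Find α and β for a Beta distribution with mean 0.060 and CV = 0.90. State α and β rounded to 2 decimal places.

α = 1.10, β = 17.24

Var = (CV·μ)² = (0.90×0.060)² = 0.002916.
α+β = μ(1−μ)/Var − 1 = 0.056400/0.002916 − 1 = 18.3416.
Thus α = 0.060·18.3416 = 1.10 and β = 0.940·18.3416 = 17.24.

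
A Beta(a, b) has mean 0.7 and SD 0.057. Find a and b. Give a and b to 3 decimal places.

Variance = 0.057² = 0.003249. The moment-matching identity a+b = μ(1−μ)/Var − 1 gives
a+b = 0.21/0.003249 − 1 = 63.6353, so a = μ·63.6353 = 44.545 and b = (1−μ)·63.6353 = 19.091.

a = 44.545, b = 19.091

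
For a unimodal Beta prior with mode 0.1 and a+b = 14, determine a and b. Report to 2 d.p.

Since the density peak of Beta(a,b) is at (a−1)/(a+b−2),
a = 1 + 0.1(14−2) = 2.20 and b = 14 − 2.20 = 11.80.

a = 2.20, b = 11.80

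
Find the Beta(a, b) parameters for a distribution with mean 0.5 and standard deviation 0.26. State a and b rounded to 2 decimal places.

First σ² = 0.0676. Setting a = μn, b = (1−μ)n with n = a+b,
μ(1−μ)/(n+1) = 0.0676 ⇒ n+1 = 0.25/0.0676 = 3.6982 ⇒ n = 2.6982.
Hence a = 0.5×2.6982 = 1.35, b = 0.5×2.6982 = 1.35.

a = 1.35, b = 1.35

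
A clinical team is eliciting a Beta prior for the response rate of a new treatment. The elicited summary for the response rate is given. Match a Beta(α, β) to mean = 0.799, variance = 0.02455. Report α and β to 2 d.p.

Write ν = α+β; then α = μν and Var = μ(1−μ)/(ν+1).
ν = μ(1−μ)/Var − 1 = 0.160599/0.02455 − 1 = 5.5417.
α = 0.799·5.5417 = 4.43, β = 0.201·5.5417 = 1.11.

α = 4.43, β = 1.11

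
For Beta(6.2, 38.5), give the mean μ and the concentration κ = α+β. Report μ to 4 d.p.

μ = 0.1387, κ = 44.7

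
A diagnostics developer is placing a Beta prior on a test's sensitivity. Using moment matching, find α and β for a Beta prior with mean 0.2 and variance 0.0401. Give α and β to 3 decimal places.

α = 0.598, β = 2.392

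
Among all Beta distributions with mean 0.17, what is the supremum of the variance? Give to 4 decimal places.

0.1411

For fixed mean μ the Beta variance is μ(1−μ)/(α+β+1), increasing as α+β decreases.
Its least upper bound (not attained) is μ(1−μ) = 0.17·0.83 = 0.1411.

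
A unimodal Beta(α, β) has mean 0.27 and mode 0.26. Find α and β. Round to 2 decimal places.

α = 12.96, β = 35.04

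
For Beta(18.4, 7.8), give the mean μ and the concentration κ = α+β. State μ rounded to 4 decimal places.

μ = 0.7023, κ = 26.2

κ = α+β = 18.4+7.8 = 26.2; μ = α/κ = 18.4/26.2 = 0.7023.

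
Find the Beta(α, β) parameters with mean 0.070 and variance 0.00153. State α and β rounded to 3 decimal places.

α = 2.908, β = 38.641

Let s = α+β. The Beta variance is μ(1−μ)/(s+1).
So s+1 = μ(1−μ)/σ² = (0.070×0.930)/0.00153 = 0.065100/0.00153 = 42.5490, giving s = 41.5490.
Then α = μs = 0.070×41.5490 = 2.908 and β = (1−μ)s = 0.930×41.5490 = 38.641.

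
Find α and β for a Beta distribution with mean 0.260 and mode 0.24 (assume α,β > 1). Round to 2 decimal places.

α = 6.76, β = 19.24

Let s = α+β. Mean gives α = μs = 0.260s; mode gives (α−1)/(s−2) = 0.24.
Substituting: 0.260s − 1 = 0.24(s−2) = 0.24s − 0.48, so 0.020s = 0.52 and s = 26.0000.
Then α = 0.260×26.0000 = 6.76 and β = s−α = 19.24.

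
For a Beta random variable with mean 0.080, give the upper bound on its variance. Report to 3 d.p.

0.074

Var = μ(1−μ)/(α+β+1), which approaches μ(1−μ) as α+β → 0.
So the supremum is μ(1−μ) = 0.080×0.920 = 0.074.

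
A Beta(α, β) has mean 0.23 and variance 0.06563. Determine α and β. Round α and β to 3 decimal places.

Let s = α+β. The Beta variance is μ(1−μ)/(s+1).
So s+1 = μ(1−μ)/σ² = (0.23×0.77)/0.06563 = 0.1771/0.06563 = 2.6985, giving s = 1.6985.
Then α = μs = 0.23×1.6985 = 0.391 and β = (1−μ)s = 0.77×1.6985 = 1.308.

α = 0.391, β = 1.308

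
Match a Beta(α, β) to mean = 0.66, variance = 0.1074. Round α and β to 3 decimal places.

α = 0.719, β = 0.370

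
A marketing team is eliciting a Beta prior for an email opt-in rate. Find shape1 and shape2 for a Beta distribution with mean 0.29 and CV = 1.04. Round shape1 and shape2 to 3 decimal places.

Var = (CV·μ)² = (1.04×0.29)² = 0.090963.
shape1+shape2 = μ(1−μ)/Var − 1 = 0.2059/0.090963 − 1 = 1.2636.
Thus shape1 = 0.29·1.2636 = 0.366 and shape2 = 0.71·1.2636 = 0.897.

shape1 = 0.366, shape2 = 0.897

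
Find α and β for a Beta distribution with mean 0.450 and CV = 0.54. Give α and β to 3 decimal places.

α = 1.436, β = 1.755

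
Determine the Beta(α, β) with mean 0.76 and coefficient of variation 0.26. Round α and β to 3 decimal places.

Var = (CV·μ)² = (0.26×0.76)² = 0.039046.
α+β = μ(1−μ)/Var − 1 = 0.1824/0.039046 − 1 = 3.6714.
Thus α = 0.76·3.6714 = 2.790 and β = 0.24·3.6714 = 0.881.

α = 2.790, β = 0.881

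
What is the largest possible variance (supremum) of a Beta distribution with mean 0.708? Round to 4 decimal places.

0.2067

For fixed mean μ the Beta variance is μ(1−μ)/(α+β+1), increasing as α+β decreases.
Its least upper bound (not attained) is μ(1−μ) = 0.708·0.292 = 0.2067.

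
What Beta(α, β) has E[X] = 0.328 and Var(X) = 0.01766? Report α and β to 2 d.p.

Write ν = α+β; then α = μν and Var = μ(1−μ)/(ν+1).
ν = μ(1−μ)/Var − 1 = 0.220416/0.01766 − 1 = 11.4811.
α = 0.328·11.4811 = 3.77, β = 0.672·11.4811 = 7.72.

α = 3.77, β = 7.72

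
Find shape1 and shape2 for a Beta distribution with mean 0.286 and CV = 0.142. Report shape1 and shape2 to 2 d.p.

shape1 = 35.12, shape2 = 87.69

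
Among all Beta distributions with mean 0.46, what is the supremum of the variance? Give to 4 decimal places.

0.2484

For fixed mean μ the Beta variance is μ(1−μ)/(α+β+1), increasing as α+β decreases.
Its least upper bound (not attained) is μ(1−μ) = 0.46·0.54 = 0.2484.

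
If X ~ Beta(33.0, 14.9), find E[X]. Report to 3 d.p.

The Beta mean is α/(α+β) = 33.0/(33.0+14.9) = 0.689.

0.689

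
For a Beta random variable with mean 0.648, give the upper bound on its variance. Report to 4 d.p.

0.2281

For fixed mean μ the Beta variance is μ(1−μ)/(α+β+1), increasing as α+β decreases.
Its least upper bound (not attained) is μ(1−μ) = 0.648·0.352 = 0.2281.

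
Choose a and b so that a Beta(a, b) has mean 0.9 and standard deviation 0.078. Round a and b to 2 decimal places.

a = 12.41, b = 1.38

σ² = 0.078² = 0.006084.
With s = a+b, Var = μ(1−μ)/(s+1), so s+1 = (0.9×0.1)/0.006084 = 14.7929 and s = 13.7929.
a = μs = 12.41, b = (1−μ)s = 1.38.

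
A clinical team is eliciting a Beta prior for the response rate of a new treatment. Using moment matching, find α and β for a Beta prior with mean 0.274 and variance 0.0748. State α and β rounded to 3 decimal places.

Write ν = α+β; then α = μν and Var = μ(1−μ)/(ν+1).
ν = μ(1−μ)/Var − 1 = 0.198924/0.0748 − 1 = 1.6594.
α = 0.274·1.6594 = 0.455, β = 0.726·1.6594 = 1.205.

α = 0.455, β = 1.205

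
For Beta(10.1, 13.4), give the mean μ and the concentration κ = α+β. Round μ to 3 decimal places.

μ = 0.430, κ = 23.5

κ = α+β = 10.1+13.4 = 23.5; μ = α/κ = 10.1/23.5 = 0.430.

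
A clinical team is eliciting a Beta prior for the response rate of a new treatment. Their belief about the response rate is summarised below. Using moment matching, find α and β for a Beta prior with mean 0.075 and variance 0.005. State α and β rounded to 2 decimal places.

α = 0.97, β = 11.91

Let s = α+β. The Beta variance is μ(1−μ)/(s+1).
So s+1 = μ(1−μ)/σ² = (0.075×0.925)/0.005 = 0.069375/0.005 = 13.8750, giving s = 12.8750.
Then α = μs = 0.075×12.8750 = 0.97 and β = (1−μ)s = 0.925×12.8750 = 11.91.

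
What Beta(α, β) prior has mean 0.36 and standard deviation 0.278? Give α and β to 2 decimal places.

First σ² = 0.077284. Setting α = μn, β = (1−μ)n with n = α+β,
μ(1−μ)/(n+1) = 0.077284 ⇒ n+1 = 0.2304/0.077284 = 2.9812 ⇒ n = 1.9812.
Hence α = 0.36×1.9812 = 0.71, β = 0.64×1.9812 = 1.27.

α = 0.71, β = 1.27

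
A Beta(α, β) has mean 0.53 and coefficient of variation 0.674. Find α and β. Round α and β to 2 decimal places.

α = 0.50, β = 0.45

Var = (CV·μ)² = (0.674×0.53)² = 0.127606.
α+β = μ(1−μ)/Var − 1 = 0.2491/0.127606 − 1 = 0.9521.
Thus α = 0.53·0.9521 = 0.50 and β = 0.47·0.9521 = 0.45.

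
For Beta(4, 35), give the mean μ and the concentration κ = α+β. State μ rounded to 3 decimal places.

κ = α+β = 4+35 = 39; μ = α/κ = 4/39 = 0.103.

μ = 0.103, κ = 39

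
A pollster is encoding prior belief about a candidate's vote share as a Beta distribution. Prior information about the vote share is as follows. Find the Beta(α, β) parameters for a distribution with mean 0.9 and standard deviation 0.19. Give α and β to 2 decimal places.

First σ² = 0.0361. Setting α = μn, β = (1−μ)n with n = α+β,
μ(1−μ)/(n+1) = 0.0361 ⇒ n+1 = 0.09/0.0361 = 2.4931 ⇒ n = 1.4931.
Hence α = 0.9×1.4931 = 1.34, β = 0.1×1.4931 = 0.15.

α = 1.34, β = 0.15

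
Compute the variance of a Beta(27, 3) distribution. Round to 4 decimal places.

0.0029

Var = αβ/[(α+β)²(α+β+1)] = (27×3)/(30²×31) = 81/27900 = 0.0029.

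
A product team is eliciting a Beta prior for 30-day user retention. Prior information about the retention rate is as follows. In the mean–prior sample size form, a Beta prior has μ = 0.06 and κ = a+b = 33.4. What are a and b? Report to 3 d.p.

a = 2.004, b = 31.396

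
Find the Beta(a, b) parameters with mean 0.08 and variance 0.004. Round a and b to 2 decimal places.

a = 1.39, b = 16.01

Write ν = a+b; then a = μν and Var = μ(1−μ)/(ν+1).
ν = μ(1−μ)/Var − 1 = 0.0736/0.004 − 1 = 17.4000.
a = 0.08·17.4000 = 1.39, b = 0.92·17.4000 = 16.01.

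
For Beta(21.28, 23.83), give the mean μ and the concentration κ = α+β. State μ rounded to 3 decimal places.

κ = α+β = 21.28+23.83 = 45.11; μ = α/κ = 21.28/45.11 = 0.472.

μ = 0.472, κ = 45.11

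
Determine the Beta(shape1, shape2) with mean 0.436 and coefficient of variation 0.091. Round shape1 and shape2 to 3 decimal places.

Var = (CV·μ)² = (0.091×0.436)² = 0.001574.
shape1+shape2 = μ(1−μ)/Var − 1 = 0.245904/0.001574 − 1 = 155.2104.
Thus shape1 = 0.436·155.2104 = 67.672 and shape2 = 0.564·155.2104 = 87.539.

shape1 = 67.672, shape2 = 87.539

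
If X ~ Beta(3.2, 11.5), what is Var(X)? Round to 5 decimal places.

0.01085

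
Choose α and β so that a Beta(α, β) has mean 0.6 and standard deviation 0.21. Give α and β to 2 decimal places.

Variance = 0.21² = 0.0441. The moment-matching identity α+β = μ(1−μ)/Var − 1 gives
α+β = 0.24/0.0441 − 1 = 4.4422, so α = μ·4.4422 = 2.67 and β = (1−μ)·4.4422 = 1.78.

α = 2.67, β = 1.78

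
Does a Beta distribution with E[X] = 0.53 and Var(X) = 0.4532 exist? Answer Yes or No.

No

A Beta with mean μ has variance μ(1−μ)/(α+β+1) < μ(1−μ).
Here μ(1−μ) = 0.53×0.47 = 0.2491, and 0.4532 ≥ 0.2491.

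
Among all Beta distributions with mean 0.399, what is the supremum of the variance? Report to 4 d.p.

Var = μ(1−μ)/(α+β+1), which approaches μ(1−μ) as α+β → 0.
So the supremum is μ(1−μ) = 0.399×0.601 = 0.2398.

0.2398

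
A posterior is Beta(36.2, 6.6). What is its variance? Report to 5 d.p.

0.00298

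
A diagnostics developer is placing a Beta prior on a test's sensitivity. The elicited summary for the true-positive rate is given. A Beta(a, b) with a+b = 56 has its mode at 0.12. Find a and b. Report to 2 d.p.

a = 7.48, b = 48.52

Mode = (a−1)/(κ−2) with κ = a+b, so a−1 = 0.12·54 = 6.48.
a = 7.48; b = κ − a = 48.52.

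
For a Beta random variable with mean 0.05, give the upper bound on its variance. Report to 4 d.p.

Var = μ(1−μ)/(α+β+1), which approaches μ(1−μ) as α+β → 0.
So the supremum is μ(1−μ) = 0.05×0.95 = 0.0475.

0.0475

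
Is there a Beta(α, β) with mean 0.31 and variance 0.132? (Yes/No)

Yes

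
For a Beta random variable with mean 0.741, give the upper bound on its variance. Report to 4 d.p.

For fixed mean μ the Beta variance is μ(1−μ)/(α+β+1), increasing as α+β decreases.
Its least upper bound (not attained) is μ(1−μ) = 0.741·0.259 = 0.1919.

0.1919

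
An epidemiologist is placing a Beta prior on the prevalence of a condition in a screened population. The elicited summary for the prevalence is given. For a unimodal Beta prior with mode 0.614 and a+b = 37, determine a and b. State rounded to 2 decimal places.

a = 22.49, b = 14.51

For a,b>1 the mode is (a−1)/(a+b−2), so a = mode·(κ−2)+1 = 0.614×35+1 = 22.49.
And b = (1−mode)·(κ−2)+1 = 0.386×35+1 = 14.51.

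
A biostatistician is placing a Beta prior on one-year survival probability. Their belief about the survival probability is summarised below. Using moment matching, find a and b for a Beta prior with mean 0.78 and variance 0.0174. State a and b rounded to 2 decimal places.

a = 6.91, b = 1.95

Let s = a+b. The Beta variance is μ(1−μ)/(s+1).
So s+1 = μ(1−μ)/σ² = (0.78×0.22)/0.0174 = 0.1716/0.0174 = 9.8621, giving s = 8.8621.
Then a = μs = 0.78×8.8621 = 6.91 and b = (1−μ)s = 0.22×8.8621 = 1.95.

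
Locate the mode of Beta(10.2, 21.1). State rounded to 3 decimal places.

0.314

The density x^(α−1)(1−x)^(β−1) is maximised at (α−1)/(α+β−2) = 9.2/29.3 = 0.314.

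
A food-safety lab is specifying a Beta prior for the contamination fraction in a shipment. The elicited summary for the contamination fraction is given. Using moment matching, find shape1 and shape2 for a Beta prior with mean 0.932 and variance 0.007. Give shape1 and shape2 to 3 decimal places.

shape1 = 7.506, shape2 = 0.548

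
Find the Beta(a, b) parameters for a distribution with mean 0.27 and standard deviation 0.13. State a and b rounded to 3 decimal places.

a = 2.879, b = 7.784

σ² = 0.13² = 0.0169.
With s = a+b, Var = μ(1−μ)/(s+1), so s+1 = (0.27×0.73)/0.0169 = 11.6627 and s = 10.6627.
a = μs = 2.879, b = (1−μ)s = 7.784.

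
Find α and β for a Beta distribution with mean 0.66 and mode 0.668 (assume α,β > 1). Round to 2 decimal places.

α = 27.72, β = 14.28

Let s = α+β. Mean gives α = μs = 0.66s; mode gives (α−1)/(s−2) = 0.668.
Substituting: 0.66s − 1 = 0.668(s−2) = 0.668s − 1.336, so -0.008s = -0.336 and s = 42.0000.
Then α = 0.66×42.0000 = 27.72 and β = s−α = 14.28.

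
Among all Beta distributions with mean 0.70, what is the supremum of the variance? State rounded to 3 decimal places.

Var = μ(1−μ)/(α+β+1), which approaches μ(1−μ) as α+β → 0.
So the supremum is μ(1−μ) = 0.70×0.30 = 0.210.

0.210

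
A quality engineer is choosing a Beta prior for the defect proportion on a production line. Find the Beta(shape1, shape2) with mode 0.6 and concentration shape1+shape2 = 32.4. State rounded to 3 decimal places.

For shape1,shape2>1 the mode is (shape1−1)/(shape1+shape2−2), so shape1 = mode·(κ−2)+1 = 0.6×30.4+1 = 19.240.
And shape2 = (1−mode)·(κ−2)+1 = 0.4×30.4+1 = 13.160.

shape1 = 19.240, shape2 = 13.160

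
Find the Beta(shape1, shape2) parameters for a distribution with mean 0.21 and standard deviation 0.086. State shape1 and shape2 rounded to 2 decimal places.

σ² = 0.086² = 0.007396.
With s = shape1+shape2, Var = μ(1−μ)/(s+1), so s+1 = (0.21×0.79)/0.007396 = 22.4310 and s = 21.4310.
shape1 = μs = 4.50, shape2 = (1−μ)s = 16.93.

shape1 = 4.50, shape2 = 16.93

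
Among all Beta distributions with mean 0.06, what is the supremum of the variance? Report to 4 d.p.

Var = μ(1−μ)/(α+β+1), which approaches μ(1−μ) as α+β → 0.
So the supremum is μ(1−μ) = 0.06×0.94 = 0.0564.

0.0564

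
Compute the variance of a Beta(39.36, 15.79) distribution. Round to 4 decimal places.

α+β = 55.15 and αβ = 621.4944, so Var = αβ/[(α+β)²(α+β+1)] = 621.4944/170781.488375 = 0.0036.

0.0036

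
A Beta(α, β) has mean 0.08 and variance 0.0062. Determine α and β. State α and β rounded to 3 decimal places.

Write ν = α+β; then α = μν and Var = μ(1−μ)/(ν+1).
ν = μ(1−μ)/Var − 1 = 0.0736/0.0062 − 1 = 10.8710.
α = 0.08·10.8710 = 0.870, β = 0.92·10.8710 = 10.001.

α = 0.870, β = 10.001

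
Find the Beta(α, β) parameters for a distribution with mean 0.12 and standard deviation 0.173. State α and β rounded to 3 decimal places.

α = 0.303, β = 2.225

Variance = 0.173² = 0.029929. The moment-matching identity α+β = μ(1−μ)/Var − 1 gives
α+β = 0.1056/0.029929 − 1 = 2.5284, so α = μ·2.5284 = 0.303 and β = (1−μ)·2.5284 = 2.225.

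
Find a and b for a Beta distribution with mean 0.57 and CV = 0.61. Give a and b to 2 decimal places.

a = 0.59, b = 0.44

Var = (CV·μ)² = (0.61×0.57)² = 0.120895.
a+b = μ(1−μ)/Var − 1 = 0.2451/0.120895 − 1 = 1.0274.
Thus a = 0.57·1.0274 = 0.59 and b = 0.43·1.0274 = 0.44.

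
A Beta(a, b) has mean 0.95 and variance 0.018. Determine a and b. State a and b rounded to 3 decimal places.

Write ν = a+b; then a = μν and Var = μ(1−μ)/(ν+1).
ν = μ(1−μ)/Var − 1 = 0.0475/0.018 − 1 = 1.6389.
a = 0.95·1.6389 = 1.557, b = 0.05·1.6389 = 0.082.

a = 1.557, b = 0.082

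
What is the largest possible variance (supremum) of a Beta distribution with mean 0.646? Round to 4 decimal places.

For fixed mean μ the Beta variance is μ(1−μ)/(α+β+1), increasing as α+β decreases.
Its least upper bound (not attained) is μ(1−μ) = 0.646·0.354 = 0.2287.

0.2287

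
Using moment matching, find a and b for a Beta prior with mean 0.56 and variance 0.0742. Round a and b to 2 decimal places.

Let s = a+b. The Beta variance is μ(1−μ)/(s+1).
So s+1 = μ(1−μ)/σ² = (0.56×0.44)/0.0742 = 0.2464/0.0742 = 3.3208, giving s = 2.3208.
Then a = μs = 0.56×2.3208 = 1.30 and b = (1−μ)s = 0.44×2.3208 = 1.02.

a = 1.30, b = 1.02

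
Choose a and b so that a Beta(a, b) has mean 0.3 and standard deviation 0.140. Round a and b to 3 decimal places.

a = 2.914, b = 6.800

Variance = 0.140² = 0.019600. The moment-matching identity a+b = μ(1−μ)/Var − 1 gives
a+b = 0.21/0.019600 − 1 = 9.7143, so a = μ·9.7143 = 2.914 and b = (1−μ)·9.7143 = 6.800.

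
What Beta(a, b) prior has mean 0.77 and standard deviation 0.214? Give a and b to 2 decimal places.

Variance = 0.214² = 0.045796. The moment-matching identity a+b = μ(1−μ)/Var − 1 gives
a+b = 0.1771/0.045796 − 1 = 2.8671, so a = μ·2.8671 = 2.21 and b = (1−μ)·2.8671 = 0.66.

a = 2.21, b = 0.66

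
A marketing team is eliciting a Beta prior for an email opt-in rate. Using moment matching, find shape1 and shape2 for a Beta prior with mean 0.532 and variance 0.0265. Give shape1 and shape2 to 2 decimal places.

shape1 = 4.47, shape2 = 3.93

Let s = shape1+shape2. The Beta variance is μ(1−μ)/(s+1).
So s+1 = μ(1−μ)/σ² = (0.532×0.468)/0.0265 = 0.248976/0.0265 = 9.3953, giving s = 8.3953.
Then shape1 = μs = 0.532×8.3953 = 4.47 and shape2 = (1−μ)s = 0.468×8.3953 = 3.93.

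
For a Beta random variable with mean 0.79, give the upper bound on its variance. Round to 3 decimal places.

For fixed mean μ the Beta variance is μ(1−μ)/(α+β+1), increasing as α+β decreases.
Its least upper bound (not attained) is μ(1−μ) = 0.79·0.21 = 0.166.

0.166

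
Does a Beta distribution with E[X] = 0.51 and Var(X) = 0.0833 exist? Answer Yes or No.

A Beta with mean μ has variance μ(1−μ)/(α+β+1) < μ(1−μ).
Here μ(1−μ) = 0.51×0.49 = 0.2499, and 0.0833 < 0.2499.

Yes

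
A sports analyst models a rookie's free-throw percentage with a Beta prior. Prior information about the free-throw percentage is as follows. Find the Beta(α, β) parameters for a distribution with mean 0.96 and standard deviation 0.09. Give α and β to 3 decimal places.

α = 3.591, β = 0.150

Variance = 0.09² = 0.0081. The moment-matching identity α+β = μ(1−μ)/Var − 1 gives
α+β = 0.0384/0.0081 − 1 = 3.7407, so α = μ·3.7407 = 3.591 and β = (1−μ)·3.7407 = 0.150.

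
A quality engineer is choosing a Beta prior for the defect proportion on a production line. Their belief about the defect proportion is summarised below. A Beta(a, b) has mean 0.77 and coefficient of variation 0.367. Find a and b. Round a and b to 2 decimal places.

a = 0.94, b = 0.28

σ = CV·μ = 0.367×0.77 = 0.28259, so σ² = 0.079857.
s+1 = μ(1−μ)/σ² = 0.1771/0.079857 = 2.2177, so s = a+b = 1.2177.
a = μs = 0.94, b = (1−μ)s = 0.28.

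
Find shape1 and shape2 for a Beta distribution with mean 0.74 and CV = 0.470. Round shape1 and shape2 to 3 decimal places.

σ = CV·μ = 0.470×0.74 = 0.34780, so σ² = 0.120965.
s+1 = μ(1−μ)/σ² = 0.1924/0.120965 = 1.5905, so s = shape1+shape2 = 0.5905.
shape1 = μs = 0.437, shape2 = (1−μ)s = 0.154.

shape1 = 0.437, shape2 = 0.154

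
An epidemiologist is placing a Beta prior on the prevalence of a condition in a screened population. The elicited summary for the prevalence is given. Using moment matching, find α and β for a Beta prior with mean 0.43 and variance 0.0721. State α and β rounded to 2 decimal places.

α = 1.03, β = 1.37

Write ν = α+β; then α = μν and Var = μ(1−μ)/(ν+1).
ν = μ(1−μ)/Var − 1 = 0.2451/0.0721 − 1 = 2.3994.
α = 0.43·2.3994 = 1.03, β = 0.57·2.3994 = 1.37.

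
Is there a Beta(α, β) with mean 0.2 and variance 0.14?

Yes

A Beta with mean μ has variance μ(1−μ)/(α+β+1) < μ(1−μ).
Here μ(1−μ) = 0.2×0.8 = 0.16, and 0.14 < 0.16.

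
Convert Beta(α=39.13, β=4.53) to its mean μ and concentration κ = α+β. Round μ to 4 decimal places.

κ = α+β = 39.13+4.53 = 43.66; μ = α/κ = 39.13/43.66 = 0.8962.

μ = 0.8962, κ = 43.66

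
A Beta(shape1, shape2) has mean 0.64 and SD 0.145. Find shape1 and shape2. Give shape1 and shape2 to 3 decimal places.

shape1 = 6.373, shape2 = 3.585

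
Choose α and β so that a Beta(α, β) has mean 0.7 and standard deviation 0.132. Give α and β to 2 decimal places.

α = 7.74, β = 3.32

Variance = 0.132² = 0.017424. The moment-matching identity α+β = μ(1−μ)/Var − 1 gives
α+β = 0.21/0.017424 − 1 = 11.0523, so α = μ·11.0523 = 7.74 and β = (1−μ)·11.0523 = 3.32.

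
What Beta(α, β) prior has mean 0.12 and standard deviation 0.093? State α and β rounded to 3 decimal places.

α = 1.345, β = 9.864

Variance = 0.093² = 0.008649. The moment-matching identity α+β = μ(1−μ)/Var − 1 gives
α+β = 0.1056/0.008649 − 1 = 11.2095, so α = μ·11.2095 = 1.345 and β = (1−μ)·11.2095 = 9.864.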